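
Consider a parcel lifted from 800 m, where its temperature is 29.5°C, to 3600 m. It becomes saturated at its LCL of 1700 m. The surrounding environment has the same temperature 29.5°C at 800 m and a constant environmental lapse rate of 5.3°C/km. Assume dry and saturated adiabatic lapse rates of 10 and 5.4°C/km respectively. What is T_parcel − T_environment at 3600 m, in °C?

Parcel:
  800–1700 m, dry: Δz = 0.9 km ⇒ ΔT = -9°C; T = 20.5°C
  1700–3600 m, saturated: Δz = 1.9 km ⇒ ΔT = -10.26°C; T = 10.24°C
Environment:
  800–3600 m, environment: Δz = 2.8 km ⇒ ΔT = -14.84°C; T = 14.66°C
T_parcel − T_env = 10.24 − 14.66 = -4.42°C

-4.42°C (parcel cooler than environment)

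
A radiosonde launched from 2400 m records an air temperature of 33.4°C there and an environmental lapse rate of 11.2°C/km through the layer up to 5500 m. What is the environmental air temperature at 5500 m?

-1.32°C

Environmental to 5500 m: -11.2 × 3.1 km = -34.72°C, so T = -1.32°C.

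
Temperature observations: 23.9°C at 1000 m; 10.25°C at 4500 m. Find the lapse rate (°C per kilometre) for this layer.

3.9°C/km

Γ = −ΔT/Δz = (23.9 − 10.25) / (4500 − 1000) m
  = 13.65°C / 3.5 km = 3.9°C/km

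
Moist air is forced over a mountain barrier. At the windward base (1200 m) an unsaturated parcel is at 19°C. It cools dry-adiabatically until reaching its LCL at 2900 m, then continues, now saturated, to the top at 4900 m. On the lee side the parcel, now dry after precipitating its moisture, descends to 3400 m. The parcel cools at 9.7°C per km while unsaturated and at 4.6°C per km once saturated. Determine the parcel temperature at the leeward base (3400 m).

7.86°C

From 1200 m to 2900 m (dry): cools by 9.7 × 1.7 = 16.49°C, giving 2.51°C.
From 2900 m to 4900 m (saturated): cools by 4.6 × 2 = 9.2°C, giving -6.69°C.
From 4900 m to 3400 m (dry descent): warms by 9.7 × 1.5 = 14.55°C, giving 7.86°C.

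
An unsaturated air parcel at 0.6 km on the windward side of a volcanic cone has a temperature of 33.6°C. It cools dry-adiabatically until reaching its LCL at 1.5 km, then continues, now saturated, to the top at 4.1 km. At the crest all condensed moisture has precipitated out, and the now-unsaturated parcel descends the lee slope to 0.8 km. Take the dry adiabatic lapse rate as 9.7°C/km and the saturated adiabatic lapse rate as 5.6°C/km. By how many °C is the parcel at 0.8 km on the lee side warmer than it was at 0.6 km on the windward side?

+8.72°C

Dry to 1500 m: -9.7 × 0.9 km = -8.73°C, so T = 24.87°C.
Saturated to 4100 m: -5.6 × 2.6 km = -14.56°C, so T = 10.31°C.
Dry descent to 800 m: +9.7 × 3.3 km = +32.01°C, so T = 42.32°C.
Net change vs windward start: 42.32 − 33.6 = +8.72°C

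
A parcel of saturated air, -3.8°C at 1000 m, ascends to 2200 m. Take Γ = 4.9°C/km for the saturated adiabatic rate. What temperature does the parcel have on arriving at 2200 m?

-9.68°C

1000–2200 m, saturated adiabatic: Δz = 1.2 km ⇒ ΔT = -5.88°C; T = -9.68°C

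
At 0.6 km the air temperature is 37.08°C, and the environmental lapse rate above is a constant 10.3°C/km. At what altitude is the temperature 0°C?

4.2 km

Height above start = (37.08 − 0) / 10.3 = 3.6 km
Altitude = 600 m + 3600 m = 4200 m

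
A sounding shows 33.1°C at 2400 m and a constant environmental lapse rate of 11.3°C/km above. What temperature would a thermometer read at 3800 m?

17.28°C

Environmental to 3800 m: -11.3 × 1.4 km = -15.82°C, so T = 17.28°C.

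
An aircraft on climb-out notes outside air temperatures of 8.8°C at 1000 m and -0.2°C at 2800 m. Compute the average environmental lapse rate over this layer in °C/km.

5°C/km

Γ = −ΔT/Δz = (8.8 − (-0.2)) / (2800 − 1000) m
  = 9°C / 1.8 km = 5°C/km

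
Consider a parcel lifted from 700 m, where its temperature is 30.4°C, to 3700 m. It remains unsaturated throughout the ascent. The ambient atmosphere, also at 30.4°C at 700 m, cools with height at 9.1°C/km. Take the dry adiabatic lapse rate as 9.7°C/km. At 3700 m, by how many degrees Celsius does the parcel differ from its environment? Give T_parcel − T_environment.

Parcel:
  700 → 3700 m (dry, 9.7°C/km): ΔT = -9.7 × 3 = -29.1°C → T = 1.3°C
Environment:
  700 → 3700 m (environment, 9.1°C/km): ΔT = -9.1 × 3 = -27.3°C → T = 3.1°C
T_parcel − T_env = 1.3 − 3.1 = -1.8°C

-1.8°C (parcel cooler than environment)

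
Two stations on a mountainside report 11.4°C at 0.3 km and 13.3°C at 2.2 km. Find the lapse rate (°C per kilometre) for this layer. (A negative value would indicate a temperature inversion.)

-1°C/km

Γ = −ΔT/Δz = (11.4 − 13.3) / (2200 − 300) m
  = -1.9°C / 1.9 km = -1°C/km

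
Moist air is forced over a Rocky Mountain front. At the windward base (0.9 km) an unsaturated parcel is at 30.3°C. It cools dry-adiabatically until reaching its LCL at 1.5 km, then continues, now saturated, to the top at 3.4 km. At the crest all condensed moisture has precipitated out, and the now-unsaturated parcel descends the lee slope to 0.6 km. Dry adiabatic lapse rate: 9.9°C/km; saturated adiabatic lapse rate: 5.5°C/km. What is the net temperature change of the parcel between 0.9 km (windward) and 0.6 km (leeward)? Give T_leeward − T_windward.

From 900 m to 1500 m (dry): cools by 9.9 × 0.6 = 5.94°C, giving 24.36°C.
From 1500 m to 3400 m (saturated): cools by 5.5 × 1.9 = 10.45°C, giving 13.91°C.
From 3400 m to 600 m (dry descent): warms by 9.9 × 2.8 = 27.72°C, giving 41.63°C.
Net change vs windward start: 41.63 − 30.3 = +11.33°C

+11.33°C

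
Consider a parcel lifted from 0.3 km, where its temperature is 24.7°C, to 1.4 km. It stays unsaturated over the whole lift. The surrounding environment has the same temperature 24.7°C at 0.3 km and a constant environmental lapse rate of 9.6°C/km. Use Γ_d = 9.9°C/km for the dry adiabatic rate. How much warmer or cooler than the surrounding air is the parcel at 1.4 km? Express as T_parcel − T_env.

Parcel:
  300 → 1400 m (dry, 9.9°C/km): ΔT = -9.9 × 1.1 = -10.89°C → T = 13.81°C
Environment:
  300 → 1400 m (environment, 9.6°C/km): ΔT = -9.6 × 1.1 = -10.56°C → T = 14.14°C
T_parcel − T_env = 13.81 − 14.14 = -0.33°C

-0.33°C (parcel cooler than environment)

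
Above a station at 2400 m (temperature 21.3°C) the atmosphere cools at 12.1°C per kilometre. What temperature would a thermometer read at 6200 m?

From 2400 m to 6200 m (environmental): cools by 12.1 × 3.8 = 45.98°C, giving -24.68°C.

-24.68°C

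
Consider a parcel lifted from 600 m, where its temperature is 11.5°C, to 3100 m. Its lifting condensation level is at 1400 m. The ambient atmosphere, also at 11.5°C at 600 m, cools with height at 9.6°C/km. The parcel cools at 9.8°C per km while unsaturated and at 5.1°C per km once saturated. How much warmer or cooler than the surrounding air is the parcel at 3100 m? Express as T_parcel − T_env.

+7.49°C (parcel warmer than environment)

Parcel:
  From 600 m to 1400 m (dry): cools by 9.8 × 0.8 = 7.84°C, giving 3.66°C.
  From 1400 m to 3100 m (saturated): cools by 5.1 × 1.7 = 8.67°C, giving -5.01°C.
Environment:
  From 600 m to 3100 m (environment): cools by 9.6 × 2.5 = 24°C, giving -12.5°C.
T_parcel − T_env = -5.01 − (-12.5) = +7.49°C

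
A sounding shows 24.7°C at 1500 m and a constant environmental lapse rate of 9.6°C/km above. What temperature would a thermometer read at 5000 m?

-8.9°C

1500 → 5000 m (environmental, 9.6°C/km): ΔT = -9.6 × 3.5 = -33.6°C → T = -8.9°C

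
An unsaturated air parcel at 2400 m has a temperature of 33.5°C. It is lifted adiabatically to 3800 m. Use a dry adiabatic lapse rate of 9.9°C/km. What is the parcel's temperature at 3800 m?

19.64°C

Dry adiabatic to 3800 m: -9.9 × 1.4 km = -13.86°C, so T = 19.64°C.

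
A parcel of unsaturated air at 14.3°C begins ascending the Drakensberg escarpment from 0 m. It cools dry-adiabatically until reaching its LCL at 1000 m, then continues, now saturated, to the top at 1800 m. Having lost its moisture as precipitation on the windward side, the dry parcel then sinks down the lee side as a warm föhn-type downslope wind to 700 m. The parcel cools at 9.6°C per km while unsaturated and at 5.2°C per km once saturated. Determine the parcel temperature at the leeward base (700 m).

11.1°C

From 0 m to 1000 m (dry): cools by 9.6 × 1 = 9.6°C, giving 4.7°C.
From 1000 m to 1800 m (saturated): cools by 5.2 × 0.8 = 4.16°C, giving 0.54°C.
From 1800 m to 700 m (dry descent): warms by 9.6 × 1.1 = 10.56°C, giving 11.1°C.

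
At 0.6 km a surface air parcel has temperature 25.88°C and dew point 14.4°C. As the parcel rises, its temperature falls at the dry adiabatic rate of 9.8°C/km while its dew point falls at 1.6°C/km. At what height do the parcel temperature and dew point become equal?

T and T_d converge at 9.8 − 1.6 = 8.2°C per km
Height above start = (25.88 − 14.4) / 8.2 = 1.4 km
LCL altitude = 600 m + 1400 m = 2000 m

2 km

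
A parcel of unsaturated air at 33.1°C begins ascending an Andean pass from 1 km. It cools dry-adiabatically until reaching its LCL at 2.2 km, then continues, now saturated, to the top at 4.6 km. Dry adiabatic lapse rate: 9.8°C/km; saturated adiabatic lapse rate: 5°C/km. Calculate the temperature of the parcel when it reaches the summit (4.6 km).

Dry to 2200 m: -9.8 × 1.2 km = -11.76°C, so T = 21.34°C.
Saturated to 4600 m: -5 × 2.4 km = -12°C, so T = 9.34°C.

9.34°C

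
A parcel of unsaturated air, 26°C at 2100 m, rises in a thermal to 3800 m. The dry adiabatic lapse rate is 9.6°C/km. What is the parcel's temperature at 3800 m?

2100–3800 m, dry adiabatic: Δz = 1.7 km ⇒ ΔT = -16.32°C; T = 9.68°C

9.68°C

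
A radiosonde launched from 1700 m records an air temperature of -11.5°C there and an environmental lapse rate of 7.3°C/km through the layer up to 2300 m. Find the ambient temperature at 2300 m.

1700–2300 m, environmental: Δz = 0.6 km ⇒ ΔT = -4.38°C; T = -15.88°C

-15.88°C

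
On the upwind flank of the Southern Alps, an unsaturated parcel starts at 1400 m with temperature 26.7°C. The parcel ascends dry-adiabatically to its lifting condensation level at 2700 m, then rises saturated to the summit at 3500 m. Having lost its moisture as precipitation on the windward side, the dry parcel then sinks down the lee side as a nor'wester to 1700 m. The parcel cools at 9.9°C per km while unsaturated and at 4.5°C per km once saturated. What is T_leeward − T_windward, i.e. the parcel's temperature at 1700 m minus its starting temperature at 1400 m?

From 1400 m to 2700 m (dry): cools by 9.9 × 1.3 = 12.87°C, giving 13.83°C.
From 2700 m to 3500 m (saturated): cools by 4.5 × 0.8 = 3.6°C, giving 10.23°C.
From 3500 m to 1700 m (dry descent): warms by 9.9 × 1.8 = 17.82°C, giving 28.05°C.
Net change vs windward start: 28.05 − 26.7 = +1.35°C

+1.35°C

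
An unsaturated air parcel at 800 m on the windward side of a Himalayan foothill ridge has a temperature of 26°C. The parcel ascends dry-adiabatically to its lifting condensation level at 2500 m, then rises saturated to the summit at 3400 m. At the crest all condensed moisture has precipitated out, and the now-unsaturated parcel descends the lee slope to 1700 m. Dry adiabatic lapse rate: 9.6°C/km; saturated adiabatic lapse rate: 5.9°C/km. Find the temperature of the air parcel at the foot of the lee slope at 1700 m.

20.69°C

From 800 m to 2500 m (dry): cools by 9.6 × 1.7 = 16.32°C, giving 9.68°C.
From 2500 m to 3400 m (saturated): cools by 5.9 × 0.9 = 5.31°C, giving 4.37°C.
From 3400 m to 1700 m (dry descent): warms by 9.6 × 1.7 = 16.32°C, giving 20.69°C.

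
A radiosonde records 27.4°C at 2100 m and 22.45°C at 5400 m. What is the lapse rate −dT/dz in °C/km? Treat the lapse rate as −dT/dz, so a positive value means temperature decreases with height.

1.5°C/km

Γ = −ΔT/Δz = (27.4 − 22.45) / (5400 − 2100) m
  = 4.95°C / 3.3 km = 1.5°C/km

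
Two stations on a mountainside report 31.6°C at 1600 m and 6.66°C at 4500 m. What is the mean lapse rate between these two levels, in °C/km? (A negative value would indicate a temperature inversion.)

Γ = −ΔT/Δz = (31.6 − 6.66) / (4500 − 1600) m
  = 24.94°C / 2.9 km = 8.6°C/km

8.6°C/km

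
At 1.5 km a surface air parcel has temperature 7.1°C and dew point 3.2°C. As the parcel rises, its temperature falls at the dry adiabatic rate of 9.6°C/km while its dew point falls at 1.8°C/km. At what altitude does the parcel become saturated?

2 km

T and T_d converge at 9.6 − 1.8 = 7.8°C per km
Height above start = (7.1 − 3.2) / 7.8 = 0.5 km
LCL altitude = 1500 m + 500 m = 2000 m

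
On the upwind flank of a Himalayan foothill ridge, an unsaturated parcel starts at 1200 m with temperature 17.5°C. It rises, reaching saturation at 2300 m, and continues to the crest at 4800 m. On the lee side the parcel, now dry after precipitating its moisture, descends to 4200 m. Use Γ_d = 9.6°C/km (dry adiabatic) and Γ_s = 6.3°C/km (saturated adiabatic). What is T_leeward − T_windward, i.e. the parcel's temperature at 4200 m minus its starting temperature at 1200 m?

1200 → 2300 m (dry, 9.6°C/km): ΔT = -9.6 × 1.1 = -10.56°C → T = 6.94°C
2300 → 4800 m (saturated, 6.3°C/km): ΔT = -6.3 × 2.5 = -15.75°C → T = -8.81°C
4800 → 4200 m (dry descent, 9.6°C/km): ΔT = +9.6 × 0.6 = +5.76°C → T = -3.05°C
Net change vs windward start: -3.05 − 17.5 = -20.55°C

-20.55°C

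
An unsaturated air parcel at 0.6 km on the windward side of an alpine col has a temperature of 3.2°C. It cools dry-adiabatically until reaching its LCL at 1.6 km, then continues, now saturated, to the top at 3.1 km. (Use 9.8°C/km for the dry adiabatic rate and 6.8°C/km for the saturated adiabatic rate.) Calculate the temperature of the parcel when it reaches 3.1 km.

From 600 m to 1600 m (dry): cools by 9.8 × 1 = 9.8°C, giving -6.6°C.
From 1600 m to 3100 m (saturated): cools by 6.8 × 1.5 = 10.2°C, giving -16.8°C.

-16.8°C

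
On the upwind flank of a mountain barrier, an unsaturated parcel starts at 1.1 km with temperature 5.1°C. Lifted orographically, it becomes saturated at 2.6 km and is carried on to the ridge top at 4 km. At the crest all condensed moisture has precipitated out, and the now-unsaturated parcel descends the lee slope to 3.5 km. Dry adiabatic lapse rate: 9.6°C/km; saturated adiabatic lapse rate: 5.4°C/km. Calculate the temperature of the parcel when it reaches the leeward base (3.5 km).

1100 → 2600 m (dry, 9.6°C/km): ΔT = -9.6 × 1.5 = -14.4°C → T = -9.3°C
2600 → 4000 m (saturated, 5.4°C/km): ΔT = -5.4 × 1.4 = -7.56°C → T = -16.86°C
4000 → 3500 m (dry descent, 9.6°C/km): ΔT = +9.6 × 0.5 = +4.8°C → T = -12.06°C

-12.06°C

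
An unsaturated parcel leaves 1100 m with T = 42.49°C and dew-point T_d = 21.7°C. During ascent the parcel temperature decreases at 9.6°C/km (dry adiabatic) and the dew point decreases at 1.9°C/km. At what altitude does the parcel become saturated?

3800 m

T and T_d converge at 9.6 − 1.9 = 7.7°C per km
Height above start = (42.49 − 21.7) / 7.7 = 2.7 km
LCL altitude = 1100 m + 2700 m = 3800 m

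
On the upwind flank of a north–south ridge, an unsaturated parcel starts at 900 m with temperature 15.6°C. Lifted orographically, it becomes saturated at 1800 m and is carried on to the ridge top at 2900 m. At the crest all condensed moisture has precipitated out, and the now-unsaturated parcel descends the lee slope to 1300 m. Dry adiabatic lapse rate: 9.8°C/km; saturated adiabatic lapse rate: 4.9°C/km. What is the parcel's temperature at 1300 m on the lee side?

17.07°C

900–1800 m, dry: Δz = 0.9 km ⇒ ΔT = -8.82°C; T = 6.78°C
1800–2900 m, saturated: Δz = 1.1 km ⇒ ΔT = -5.39°C; T = 1.39°C
2900–1300 m, dry descent: Δz = 1.6 km ⇒ ΔT = +15.68°C; T = 17.07°C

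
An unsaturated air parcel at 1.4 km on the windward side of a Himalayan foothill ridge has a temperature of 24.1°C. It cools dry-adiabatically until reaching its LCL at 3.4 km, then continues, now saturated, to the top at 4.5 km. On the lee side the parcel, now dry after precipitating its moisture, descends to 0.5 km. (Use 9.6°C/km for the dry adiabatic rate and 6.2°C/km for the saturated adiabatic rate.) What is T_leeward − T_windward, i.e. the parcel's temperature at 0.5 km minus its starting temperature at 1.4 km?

+12.38°C

1400 → 3400 m (dry, 9.6°C/km): ΔT = -9.6 × 2 = -19.2°C → T = 4.9°C
3400 → 4500 m (saturated, 6.2°C/km): ΔT = -6.2 × 1.1 = -6.82°C → T = -1.92°C
4500 → 500 m (dry descent, 9.6°C/km): ΔT = +9.6 × 4 = +38.4°C → T = 36.48°C
Net change vs windward start: 36.48 − 24.1 = +12.38°C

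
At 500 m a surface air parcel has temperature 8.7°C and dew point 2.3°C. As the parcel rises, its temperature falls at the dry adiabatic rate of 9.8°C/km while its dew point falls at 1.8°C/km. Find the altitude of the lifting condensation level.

T and T_d converge at 9.8 − 1.8 = 8°C per km
Height above start = (8.7 − 2.3) / 8 = 0.8 km
LCL altitude = 500 m + 800 m = 1300 m

1300 m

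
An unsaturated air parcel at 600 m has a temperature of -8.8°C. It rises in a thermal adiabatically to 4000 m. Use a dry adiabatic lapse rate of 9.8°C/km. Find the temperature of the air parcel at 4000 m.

600 → 4000 m (dry adiabatic, 9.8°C/km): ΔT = -9.8 × 3.4 = -33.32°C → T = -42.12°C

-42.12°C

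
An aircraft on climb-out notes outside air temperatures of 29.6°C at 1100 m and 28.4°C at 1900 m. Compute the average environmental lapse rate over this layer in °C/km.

Γ = −ΔT/Δz = (29.6 − 28.4) / (1900 − 1100) m
  = 1.2°C / 0.8 km = 1.5°C/km

1.5°C/km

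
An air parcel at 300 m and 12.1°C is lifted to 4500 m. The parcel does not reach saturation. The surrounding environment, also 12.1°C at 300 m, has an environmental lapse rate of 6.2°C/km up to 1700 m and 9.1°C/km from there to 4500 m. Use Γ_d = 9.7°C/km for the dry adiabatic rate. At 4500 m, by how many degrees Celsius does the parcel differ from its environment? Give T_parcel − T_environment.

-6.58°C (parcel cooler than environment)

Parcel:
  300–4500 m, dry: Δz = 4.2 km ⇒ ΔT = -40.74°C; T = -28.64°C
Environment:
  300–1700 m, environment, lower layer: Δz = 1.4 km ⇒ ΔT = -8.68°C; T = 3.42°C
  1700–4500 m, environment, upper layer: Δz = 2.8 km ⇒ ΔT = -25.48°C; T = -22.06°C
T_parcel − T_env = -28.64 − (-22.06) = -6.58°C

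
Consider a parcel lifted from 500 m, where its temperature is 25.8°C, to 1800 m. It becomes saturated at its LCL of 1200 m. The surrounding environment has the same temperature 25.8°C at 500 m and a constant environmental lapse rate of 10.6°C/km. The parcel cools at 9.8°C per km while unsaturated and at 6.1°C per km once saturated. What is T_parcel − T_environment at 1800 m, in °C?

Parcel:
  From 500 m to 1200 m (dry): cools by 9.8 × 0.7 = 6.86°C, giving 18.94°C.
  From 1200 m to 1800 m (saturated): cools by 6.1 × 0.6 = 3.66°C, giving 15.28°C.
Environment:
  From 500 m to 1800 m (environment): cools by 10.6 × 1.3 = 13.78°C, giving 12.02°C.
T_parcel − T_env = 15.28 − 12.02 = +3.26°C

+3.26°C (parcel warmer than environment)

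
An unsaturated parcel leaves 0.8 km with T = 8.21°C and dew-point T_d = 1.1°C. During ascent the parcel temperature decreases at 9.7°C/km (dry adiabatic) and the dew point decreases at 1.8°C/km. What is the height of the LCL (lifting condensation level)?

T and T_d converge at 9.7 − 1.8 = 7.9°C per km
Height above start = (8.21 − 1.1) / 7.9 = 0.9 km
LCL altitude = 800 m + 900 m = 1700 m

1.7 km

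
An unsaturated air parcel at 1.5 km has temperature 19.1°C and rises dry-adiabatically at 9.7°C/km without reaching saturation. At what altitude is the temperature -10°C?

4.5 km

Height above start = (19.1 − (-10)) / 9.7 = 3 km
Altitude = 1500 m + 3000 m = 4500 m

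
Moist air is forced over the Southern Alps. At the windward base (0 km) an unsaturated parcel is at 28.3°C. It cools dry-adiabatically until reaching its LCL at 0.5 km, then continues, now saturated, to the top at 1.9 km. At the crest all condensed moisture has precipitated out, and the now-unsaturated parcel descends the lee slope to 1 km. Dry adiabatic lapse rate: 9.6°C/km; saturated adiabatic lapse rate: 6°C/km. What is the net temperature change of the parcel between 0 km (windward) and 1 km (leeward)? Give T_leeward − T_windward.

-4.56°C

0 → 500 m (dry, 9.6°C/km): ΔT = -9.6 × 0.5 = -4.8°C → T = 23.5°C
500 → 1900 m (saturated, 6°C/km): ΔT = -6 × 1.4 = -8.4°C → T = 15.1°C
1900 → 1000 m (dry descent, 9.6°C/km): ΔT = +9.6 × 0.9 = +8.64°C → T = 23.74°C
Net change vs windward start: 23.74 − 28.3 = -4.56°C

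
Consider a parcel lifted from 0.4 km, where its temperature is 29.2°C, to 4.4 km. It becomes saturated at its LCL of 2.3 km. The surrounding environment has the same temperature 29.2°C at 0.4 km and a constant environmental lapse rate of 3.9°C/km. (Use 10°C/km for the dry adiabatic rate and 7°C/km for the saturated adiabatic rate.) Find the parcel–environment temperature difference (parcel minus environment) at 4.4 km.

Parcel:
  400–2300 m, dry: Δz = 1.9 km ⇒ ΔT = -19°C; T = 10.2°C
  2300–4400 m, saturated: Δz = 2.1 km ⇒ ΔT = -14.7°C; T = -4.5°C
Environment:
  400–4400 m, environment: Δz = 4 km ⇒ ΔT = -15.6°C; T = 13.6°C
T_parcel − T_env = -4.5 − 13.6 = -18.1°C

-18.1°C (parcel cooler than environment)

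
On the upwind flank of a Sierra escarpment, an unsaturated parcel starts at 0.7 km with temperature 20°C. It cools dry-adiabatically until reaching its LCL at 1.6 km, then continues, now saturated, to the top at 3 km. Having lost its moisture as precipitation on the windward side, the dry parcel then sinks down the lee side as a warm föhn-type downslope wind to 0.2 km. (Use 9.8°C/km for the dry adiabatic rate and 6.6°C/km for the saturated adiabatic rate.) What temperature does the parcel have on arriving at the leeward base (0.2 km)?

29.38°C

700 → 1600 m (dry, 9.8°C/km): ΔT = -9.8 × 0.9 = -8.82°C → T = 11.18°C
1600 → 3000 m (saturated, 6.6°C/km): ΔT = -6.6 × 1.4 = -9.24°C → T = 1.94°C
3000 → 200 m (dry descent, 9.8°C/km): ΔT = +9.8 × 2.8 = +27.44°C → T = 29.38°C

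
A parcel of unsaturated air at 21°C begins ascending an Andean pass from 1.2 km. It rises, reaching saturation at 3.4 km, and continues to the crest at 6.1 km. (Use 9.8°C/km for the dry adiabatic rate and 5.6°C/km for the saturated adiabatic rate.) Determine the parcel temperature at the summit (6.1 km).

1200 → 3400 m (dry, 9.8°C/km): ΔT = -9.8 × 2.2 = -21.56°C → T = -0.56°C
3400 → 6100 m (saturated, 5.6°C/km): ΔT = -5.6 × 2.7 = -15.12°C → T = -15.68°C

-15.68°C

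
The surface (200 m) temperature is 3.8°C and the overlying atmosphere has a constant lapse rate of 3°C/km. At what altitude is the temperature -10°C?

Height above start = (3.8 − (-10)) / 3 = 4.6 km
Altitude = 200 m + 4600 m = 4800 m

4800 m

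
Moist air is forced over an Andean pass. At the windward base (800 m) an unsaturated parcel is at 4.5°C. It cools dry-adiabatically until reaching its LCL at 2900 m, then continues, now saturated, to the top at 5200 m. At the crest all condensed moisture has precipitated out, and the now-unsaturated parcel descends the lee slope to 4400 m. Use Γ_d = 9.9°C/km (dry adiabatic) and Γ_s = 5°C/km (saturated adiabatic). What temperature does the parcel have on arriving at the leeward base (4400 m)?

From 800 m to 2900 m (dry): cools by 9.9 × 2.1 = 20.79°C, giving -16.29°C.
From 2900 m to 5200 m (saturated): cools by 5 × 2.3 = 11.5°C, giving -27.79°C.
From 5200 m to 4400 m (dry descent): warms by 9.9 × 0.8 = 7.92°C, giving -19.87°C.

-19.87°C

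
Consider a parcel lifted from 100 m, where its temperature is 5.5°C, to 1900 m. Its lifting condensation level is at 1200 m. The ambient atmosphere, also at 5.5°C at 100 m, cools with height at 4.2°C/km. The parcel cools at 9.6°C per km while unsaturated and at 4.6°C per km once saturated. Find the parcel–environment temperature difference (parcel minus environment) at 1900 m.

Parcel:
  100–1200 m, dry: Δz = 1.1 km ⇒ ΔT = -10.56°C; T = -5.06°C
  1200–1900 m, saturated: Δz = 0.7 km ⇒ ΔT = -3.22°C; T = -8.28°C
Environment:
  100–1900 m, environment: Δz = 1.8 km ⇒ ΔT = -7.56°C; T = -2.06°C
T_parcel − T_env = -8.28 − (-2.06) = -6.22°C

-6.22°C (parcel cooler than environment)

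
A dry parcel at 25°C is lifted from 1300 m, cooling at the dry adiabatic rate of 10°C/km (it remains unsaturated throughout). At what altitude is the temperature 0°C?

3800 m

Height above start = (25 − 0) / 10 = 2.5 km
Altitude = 1300 m + 2500 m = 3800 m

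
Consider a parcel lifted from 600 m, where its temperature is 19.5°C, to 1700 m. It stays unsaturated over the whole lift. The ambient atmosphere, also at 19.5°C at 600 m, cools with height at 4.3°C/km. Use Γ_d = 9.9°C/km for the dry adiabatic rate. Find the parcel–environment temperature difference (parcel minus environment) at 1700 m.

Parcel:
  600 → 1700 m (dry, 9.9°C/km): ΔT = -9.9 × 1.1 = -10.89°C → T = 8.61°C
Environment:
  600 → 1700 m (environment, 4.3°C/km): ΔT = -4.3 × 1.1 = -4.73°C → T = 14.77°C
T_parcel − T_env = 8.61 − 14.77 = -6.16°C

-6.16°C (parcel cooler than environment)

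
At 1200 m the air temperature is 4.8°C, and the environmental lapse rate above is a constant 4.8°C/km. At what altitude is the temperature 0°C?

2200 m

Height above start = (4.8 − 0) / 4.8 = 1 km
Altitude = 1200 m + 1000 m = 2200 m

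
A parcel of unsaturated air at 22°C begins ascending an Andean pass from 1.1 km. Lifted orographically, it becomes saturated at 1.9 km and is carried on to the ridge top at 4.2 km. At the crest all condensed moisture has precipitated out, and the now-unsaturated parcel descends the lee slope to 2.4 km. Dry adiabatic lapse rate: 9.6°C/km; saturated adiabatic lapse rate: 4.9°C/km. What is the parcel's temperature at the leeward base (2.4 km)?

Dry to 1900 m: -9.6 × 0.8 km = -7.68°C, so T = 14.32°C.
Saturated to 4200 m: -4.9 × 2.3 km = -11.27°C, so T = 3.05°C.
Dry descent to 2400 m: +9.6 × 1.8 km = +17.28°C, so T = 20.33°C.

20.33°C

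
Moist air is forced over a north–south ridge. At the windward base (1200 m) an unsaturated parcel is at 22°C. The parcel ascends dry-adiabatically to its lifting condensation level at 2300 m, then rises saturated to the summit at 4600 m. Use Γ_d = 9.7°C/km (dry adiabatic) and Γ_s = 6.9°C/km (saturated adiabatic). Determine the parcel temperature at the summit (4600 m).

1200 → 2300 m (dry, 9.7°C/km): ΔT = -9.7 × 1.1 = -10.67°C → T = 11.33°C
2300 → 4600 m (saturated, 6.9°C/km): ΔT = -6.9 × 2.3 = -15.87°C → T = -4.54°C

-4.54°C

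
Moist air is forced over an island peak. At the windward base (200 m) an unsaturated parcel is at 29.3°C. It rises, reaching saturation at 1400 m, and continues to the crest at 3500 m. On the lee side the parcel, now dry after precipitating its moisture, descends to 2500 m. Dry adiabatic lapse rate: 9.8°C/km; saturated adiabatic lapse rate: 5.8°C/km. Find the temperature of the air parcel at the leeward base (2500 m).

15.16°C

From 200 m to 1400 m (dry): cools by 9.8 × 1.2 = 11.76°C, giving 17.54°C.
From 1400 m to 3500 m (saturated): cools by 5.8 × 2.1 = 12.18°C, giving 5.36°C.
From 3500 m to 2500 m (dry descent): warms by 9.8 × 1 = 9.8°C, giving 15.16°C.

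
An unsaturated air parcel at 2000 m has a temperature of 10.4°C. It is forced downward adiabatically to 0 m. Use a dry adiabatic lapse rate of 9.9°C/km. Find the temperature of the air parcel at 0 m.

30.2°C

2000–0 m, dry adiabatic: Δz = 2 km ⇒ ΔT = +19.8°C; T = 30.2°C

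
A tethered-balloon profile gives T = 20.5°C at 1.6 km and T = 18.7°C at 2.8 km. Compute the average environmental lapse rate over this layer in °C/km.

Γ = −ΔT/Δz = (20.5 − 18.7) / (2800 − 1600) m
  = 1.8°C / 1.2 km = 1.5°C/km

1.5°C/km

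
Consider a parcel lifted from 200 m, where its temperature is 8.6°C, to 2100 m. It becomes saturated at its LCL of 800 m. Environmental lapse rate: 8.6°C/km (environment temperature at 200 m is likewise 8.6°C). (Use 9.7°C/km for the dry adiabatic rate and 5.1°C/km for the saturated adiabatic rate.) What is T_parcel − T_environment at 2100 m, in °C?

+3.89°C (parcel warmer than environment)

Parcel:
  200 → 800 m (dry, 9.7°C/km): ΔT = -9.7 × 0.6 = -5.82°C → T = 2.78°C
  800 → 2100 m (saturated, 5.1°C/km): ΔT = -5.1 × 1.3 = -6.63°C → T = -3.85°C
Environment:
  200 → 2100 m (environment, 8.6°C/km): ΔT = -8.6 × 1.9 = -16.34°C → T = -7.74°C
T_parcel − T_env = -3.85 − (-7.74) = +3.89°C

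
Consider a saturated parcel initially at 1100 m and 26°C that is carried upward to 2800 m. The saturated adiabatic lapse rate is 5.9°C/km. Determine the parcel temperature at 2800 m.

15.97°C

1100 → 2800 m (saturated adiabatic, 5.9°C/km): ΔT = -5.9 × 1.7 = -10.03°C → T = 15.97°C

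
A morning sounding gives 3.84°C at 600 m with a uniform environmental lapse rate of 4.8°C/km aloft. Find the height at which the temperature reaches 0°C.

Height above start = (3.84 − 0) / 4.8 = 0.8 km
Altitude = 600 m + 800 m = 1400 m

1400 m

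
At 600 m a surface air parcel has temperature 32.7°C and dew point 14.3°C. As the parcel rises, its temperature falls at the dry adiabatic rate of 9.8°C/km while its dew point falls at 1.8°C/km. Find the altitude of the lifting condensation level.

2900 m

T and T_d converge at 9.8 − 1.8 = 8°C per km
Height above start = (32.7 − 14.3) / 8 = 2.3 km
LCL altitude = 600 m + 2300 m = 2900 m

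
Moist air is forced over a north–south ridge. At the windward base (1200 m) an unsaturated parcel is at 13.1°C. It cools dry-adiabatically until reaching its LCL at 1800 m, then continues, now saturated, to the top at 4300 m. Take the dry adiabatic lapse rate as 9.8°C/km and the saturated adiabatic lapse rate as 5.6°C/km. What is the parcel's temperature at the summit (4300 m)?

-6.78°C

From 1200 m to 1800 m (dry): cools by 9.8 × 0.6 = 5.88°C, giving 7.22°C.
From 1800 m to 4300 m (saturated): cools by 5.6 × 2.5 = 14°C, giving -6.78°C.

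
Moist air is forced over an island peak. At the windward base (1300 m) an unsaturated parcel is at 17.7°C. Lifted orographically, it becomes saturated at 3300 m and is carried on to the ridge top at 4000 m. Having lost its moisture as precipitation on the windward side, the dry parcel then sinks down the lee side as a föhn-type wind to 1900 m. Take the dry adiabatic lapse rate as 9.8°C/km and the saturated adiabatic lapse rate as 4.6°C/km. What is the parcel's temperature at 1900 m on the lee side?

15.46°C

Dry to 3300 m: -9.8 × 2 km = -19.6°C, so T = -1.9°C.
Saturated to 4000 m: -4.6 × 0.7 km = -3.22°C, so T = -5.12°C.
Dry descent to 1900 m: +9.8 × 2.1 km = +20.58°C, so T = 15.46°C.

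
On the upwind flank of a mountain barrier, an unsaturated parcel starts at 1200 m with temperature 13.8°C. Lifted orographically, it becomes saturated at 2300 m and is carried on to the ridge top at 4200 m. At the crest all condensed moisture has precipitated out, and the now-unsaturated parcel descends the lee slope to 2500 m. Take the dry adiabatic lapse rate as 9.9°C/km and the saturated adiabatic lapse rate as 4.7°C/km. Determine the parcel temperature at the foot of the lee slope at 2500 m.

From 1200 m to 2300 m (dry): cools by 9.9 × 1.1 = 10.89°C, giving 2.91°C.
From 2300 m to 4200 m (saturated): cools by 4.7 × 1.9 = 8.93°C, giving -6.02°C.
From 4200 m to 2500 m (dry descent): warms by 9.9 × 1.7 = 16.83°C, giving 10.81°C.

10.81°C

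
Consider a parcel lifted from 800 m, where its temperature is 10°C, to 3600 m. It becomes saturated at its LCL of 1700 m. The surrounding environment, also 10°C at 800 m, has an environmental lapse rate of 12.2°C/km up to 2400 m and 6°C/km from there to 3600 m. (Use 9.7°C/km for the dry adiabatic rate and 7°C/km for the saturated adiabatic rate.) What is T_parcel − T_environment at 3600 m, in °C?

Parcel:
  From 800 m to 1700 m (dry): cools by 9.7 × 0.9 = 8.73°C, giving 1.27°C.
  From 1700 m to 3600 m (saturated): cools by 7 × 1.9 = 13.3°C, giving -12.03°C.
Environment:
  From 800 m to 2400 m (environment, lower layer): cools by 12.2 × 1.6 = 19.52°C, giving -9.52°C.
  From 2400 m to 3600 m (environment, upper layer): cools by 6 × 1.2 = 7.2°C, giving -16.72°C.
T_parcel − T_env = -12.03 − (-16.72) = +4.69°C

+4.69°C (parcel warmer than environment)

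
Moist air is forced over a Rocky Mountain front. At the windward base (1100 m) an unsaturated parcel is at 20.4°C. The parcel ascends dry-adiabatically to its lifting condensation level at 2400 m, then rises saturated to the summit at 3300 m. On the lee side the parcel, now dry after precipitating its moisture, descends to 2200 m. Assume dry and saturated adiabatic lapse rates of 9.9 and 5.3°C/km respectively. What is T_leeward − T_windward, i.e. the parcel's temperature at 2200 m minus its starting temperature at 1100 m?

Dry to 2400 m: -9.9 × 1.3 km = -12.87°C, so T = 7.53°C.
Saturated to 3300 m: -5.3 × 0.9 km = -4.77°C, so T = 2.76°C.
Dry descent to 2200 m: +9.9 × 1.1 km = +10.89°C, so T = 13.65°C.
Net change vs windward start: 13.65 − 20.4 = -6.75°C

-6.75°C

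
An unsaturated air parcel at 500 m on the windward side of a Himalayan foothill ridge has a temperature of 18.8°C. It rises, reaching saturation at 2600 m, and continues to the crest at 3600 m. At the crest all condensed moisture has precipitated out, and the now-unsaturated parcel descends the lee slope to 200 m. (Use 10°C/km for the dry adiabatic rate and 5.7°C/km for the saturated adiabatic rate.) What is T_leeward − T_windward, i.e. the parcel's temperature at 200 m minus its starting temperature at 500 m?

500 → 2600 m (dry, 10°C/km): ΔT = -10 × 2.1 = -21°C → T = -2.2°C
2600 → 3600 m (saturated, 5.7°C/km): ΔT = -5.7 × 1 = -5.7°C → T = -7.9°C
3600 → 200 m (dry descent, 10°C/km): ΔT = +10 × 3.4 = +34°C → T = 26.1°C
Net change vs windward start: 26.1 − 18.8 = +7.3°C

+7.3°C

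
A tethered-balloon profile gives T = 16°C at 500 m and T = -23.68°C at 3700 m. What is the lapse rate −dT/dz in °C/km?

Γ = −ΔT/Δz = (16 − (-23.68)) / (3700 − 500) m
  = 39.68°C / 3.2 km = 12.4°C/km

12.4°C/km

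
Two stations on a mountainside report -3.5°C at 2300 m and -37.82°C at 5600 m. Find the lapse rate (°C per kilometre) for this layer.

Γ = −ΔT/Δz = (-3.5 − (-37.82)) / (5600 − 2300) m
  = 34.32°C / 3.3 km = 10.4°C/km

10.4°C/km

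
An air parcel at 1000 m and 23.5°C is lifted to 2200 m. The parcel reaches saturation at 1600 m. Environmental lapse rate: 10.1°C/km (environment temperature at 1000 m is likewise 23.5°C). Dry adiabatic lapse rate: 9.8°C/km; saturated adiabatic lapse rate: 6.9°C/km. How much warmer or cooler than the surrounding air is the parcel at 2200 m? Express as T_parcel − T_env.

+2.1°C (parcel warmer than environment)

Parcel:
  1000 → 1600 m (dry, 9.8°C/km): ΔT = -9.8 × 0.6 = -5.88°C → T = 17.62°C
  1600 → 2200 m (saturated, 6.9°C/km): ΔT = -6.9 × 0.6 = -4.14°C → T = 13.48°C
Environment:
  1000 → 2200 m (environment, 10.1°C/km): ΔT = -10.1 × 1.2 = -12.12°C → T = 11.38°C
T_parcel − T_env = 13.48 − 11.38 = +2.1°C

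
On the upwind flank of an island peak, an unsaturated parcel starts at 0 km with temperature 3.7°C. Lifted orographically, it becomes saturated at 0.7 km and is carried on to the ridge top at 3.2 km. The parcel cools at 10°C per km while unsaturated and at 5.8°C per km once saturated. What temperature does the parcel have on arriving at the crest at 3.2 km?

Dry to 700 m: -10 × 0.7 km = -7°C, so T = -3.3°C.
Saturated to 3200 m: -5.8 × 2.5 km = -14.5°C, so T = -17.8°C.

-17.8°C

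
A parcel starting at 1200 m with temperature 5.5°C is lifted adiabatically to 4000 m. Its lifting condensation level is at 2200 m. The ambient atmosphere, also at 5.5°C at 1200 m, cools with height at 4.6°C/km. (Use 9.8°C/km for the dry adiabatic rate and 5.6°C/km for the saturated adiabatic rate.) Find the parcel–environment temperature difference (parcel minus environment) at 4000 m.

Parcel:
  Dry to 2200 m: -9.8 × 1 km = -9.8°C, so T = -4.3°C.
  Saturated to 4000 m: -5.6 × 1.8 km = -10.08°C, so T = -14.38°C.
Environment:
  Environment to 4000 m: -4.6 × 2.8 km = -12.88°C, so T = -7.38°C.
T_parcel − T_env = -14.38 − (-7.38) = -7°C

-7°C (parcel cooler than environment)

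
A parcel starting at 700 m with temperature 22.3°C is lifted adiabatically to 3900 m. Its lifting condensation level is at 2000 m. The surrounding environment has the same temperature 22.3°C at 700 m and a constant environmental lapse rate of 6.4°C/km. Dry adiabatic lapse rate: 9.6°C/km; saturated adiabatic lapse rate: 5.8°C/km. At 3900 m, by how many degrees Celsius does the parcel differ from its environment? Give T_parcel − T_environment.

Parcel:
  Dry to 2000 m: -9.6 × 1.3 km = -12.48°C, so T = 9.82°C.
  Saturated to 3900 m: -5.8 × 1.9 km = -11.02°C, so T = -1.2°C.
Environment:
  Environment to 3900 m: -6.4 × 3.2 km = -20.48°C, so T = 1.82°C.
T_parcel − T_env = -1.2 − 1.82 = -3.02°C

-3.02°C (parcel cooler than environment)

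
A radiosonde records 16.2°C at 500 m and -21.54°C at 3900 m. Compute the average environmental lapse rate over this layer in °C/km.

11.1°C/km

Γ = −ΔT/Δz = (16.2 − (-21.54)) / (3900 − 500) m
  = 37.74°C / 3.4 km = 11.1°C/km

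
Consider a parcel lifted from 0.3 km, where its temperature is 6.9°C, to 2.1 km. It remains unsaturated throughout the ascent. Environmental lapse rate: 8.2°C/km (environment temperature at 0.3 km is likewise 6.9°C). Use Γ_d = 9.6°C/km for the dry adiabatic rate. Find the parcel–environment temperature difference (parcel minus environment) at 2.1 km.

Parcel:
  From 300 m to 2100 m (dry): cools by 9.6 × 1.8 = 17.28°C, giving -10.38°C.
Environment:
  From 300 m to 2100 m (environment): cools by 8.2 × 1.8 = 14.76°C, giving -7.86°C.
T_parcel − T_env = -10.38 − (-7.86) = -2.52°C

-2.52°C (parcel cooler than environment)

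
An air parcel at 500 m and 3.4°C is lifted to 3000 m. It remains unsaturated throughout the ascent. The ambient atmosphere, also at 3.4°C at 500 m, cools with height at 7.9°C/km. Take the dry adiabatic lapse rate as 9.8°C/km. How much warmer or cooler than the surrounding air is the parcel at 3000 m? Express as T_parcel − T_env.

-4.75°C (parcel cooler than environment)

Parcel:
  From 500 m to 3000 m (dry): cools by 9.8 × 2.5 = 24.5°C, giving -21.1°C.
Environment:
  From 500 m to 3000 m (environment): cools by 7.9 × 2.5 = 19.75°C, giving -16.35°C.
T_parcel − T_env = -21.1 − (-16.35) = -4.75°C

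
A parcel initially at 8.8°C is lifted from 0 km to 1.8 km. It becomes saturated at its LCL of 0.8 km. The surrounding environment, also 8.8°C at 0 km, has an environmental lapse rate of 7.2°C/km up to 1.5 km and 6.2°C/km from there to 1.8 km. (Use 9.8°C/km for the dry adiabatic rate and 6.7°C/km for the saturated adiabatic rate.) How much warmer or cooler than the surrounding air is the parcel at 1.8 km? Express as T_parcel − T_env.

-1.88°C (parcel cooler than environment)

Parcel:
  From 0 m to 800 m (dry): cools by 9.8 × 0.8 = 7.84°C, giving 0.96°C.
  From 800 m to 1800 m (saturated): cools by 6.7 × 1 = 6.7°C, giving -5.74°C.
Environment:
  From 0 m to 1500 m (environment, lower layer): cools by 7.2 × 1.5 = 10.8°C, giving -2°C.
  From 1500 m to 1800 m (environment, upper layer): cools by 6.2 × 0.3 = 1.86°C, giving -3.86°C.
T_parcel − T_env = -5.74 − (-3.86) = -1.88°C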